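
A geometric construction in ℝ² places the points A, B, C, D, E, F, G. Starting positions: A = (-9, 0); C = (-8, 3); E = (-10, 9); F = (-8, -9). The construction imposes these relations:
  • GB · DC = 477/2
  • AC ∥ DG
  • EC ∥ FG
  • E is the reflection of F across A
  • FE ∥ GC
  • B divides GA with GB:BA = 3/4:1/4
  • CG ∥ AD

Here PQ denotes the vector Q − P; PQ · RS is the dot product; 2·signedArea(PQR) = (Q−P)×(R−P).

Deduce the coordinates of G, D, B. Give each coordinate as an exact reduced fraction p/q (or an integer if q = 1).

1. G_x = -6  [FE ∥ GC ∩ EC ∥ FG]
2. G_y = -15  [FE ∥ GC ∩ EC ∥ FG]
   → G = (-6, -15)
3. D_x = -7  [AC ∥ DG ∩ CG ∥ AD]
4. D_y = -18  [AC ∥ DG ∩ CG ∥ AD]
   → D = (-7, -18)
5. B_x = -33/4  [B divides GA with GB:BA = 3/4:1/4]
6. B_y = -15/4  [B divides GA with GB:BA = 3/4:1/4]
   → B = (-33/4, -15/4)

B = (-33/4, -15/4)
D = (-7, -18)
G = (-6, -15)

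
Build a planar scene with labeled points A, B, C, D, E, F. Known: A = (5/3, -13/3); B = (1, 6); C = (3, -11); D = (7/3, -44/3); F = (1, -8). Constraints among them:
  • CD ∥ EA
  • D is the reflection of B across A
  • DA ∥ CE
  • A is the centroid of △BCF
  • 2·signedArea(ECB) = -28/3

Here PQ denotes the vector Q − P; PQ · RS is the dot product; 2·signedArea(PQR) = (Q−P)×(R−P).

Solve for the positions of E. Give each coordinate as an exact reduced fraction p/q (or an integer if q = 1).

1. E_x = 7/3  [CD ∥ EA ∩ DA ∥ CE]
2. E_y = -2/3  [CD ∥ EA ∩ DA ∥ CE]
   → E = (7/3, -2/3)

E = (7/3, -2/3)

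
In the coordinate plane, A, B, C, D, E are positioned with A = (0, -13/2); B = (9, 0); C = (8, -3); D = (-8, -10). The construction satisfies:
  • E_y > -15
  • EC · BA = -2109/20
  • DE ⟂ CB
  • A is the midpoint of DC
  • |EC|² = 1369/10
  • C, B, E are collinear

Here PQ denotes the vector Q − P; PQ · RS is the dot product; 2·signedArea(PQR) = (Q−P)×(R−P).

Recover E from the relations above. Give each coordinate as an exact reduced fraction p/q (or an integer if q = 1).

E = (43/10, -141/10)

1. E_x = 43/10  [C, B, E are collinear ∩ DE ⟂ CB]
2. E_y = -141/10  [C, B, E are collinear ∩ DE ⟂ CB]
   → E = (43/10, -141/10)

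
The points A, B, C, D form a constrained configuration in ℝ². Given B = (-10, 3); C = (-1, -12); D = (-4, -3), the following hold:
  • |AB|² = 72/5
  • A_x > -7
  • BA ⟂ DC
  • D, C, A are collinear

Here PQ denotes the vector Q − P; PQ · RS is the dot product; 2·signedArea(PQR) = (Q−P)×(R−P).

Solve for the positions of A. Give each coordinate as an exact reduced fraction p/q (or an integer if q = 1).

A = (-32/5, 21/5)

1. A_x = -32/5  [D, C, A are collinear ∩ BA ⟂ DC]
2. A_y = 21/5  [D, C, A are collinear ∩ BA ⟂ DC]
   → A = (-32/5, 21/5)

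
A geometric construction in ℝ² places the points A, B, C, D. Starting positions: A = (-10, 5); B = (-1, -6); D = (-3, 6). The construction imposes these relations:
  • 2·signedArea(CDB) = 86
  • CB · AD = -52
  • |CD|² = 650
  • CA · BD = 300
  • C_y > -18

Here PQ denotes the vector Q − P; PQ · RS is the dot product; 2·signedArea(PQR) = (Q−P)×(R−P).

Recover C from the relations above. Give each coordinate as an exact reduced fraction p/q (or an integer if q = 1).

C = (8, -17)

1. C_x = 8  [CA · BD = 300 ∩ CB · AD = -52]
2. C_y = -17  [CA · BD = 300 ∩ CB · AD = -52]
   → C = (8, -17)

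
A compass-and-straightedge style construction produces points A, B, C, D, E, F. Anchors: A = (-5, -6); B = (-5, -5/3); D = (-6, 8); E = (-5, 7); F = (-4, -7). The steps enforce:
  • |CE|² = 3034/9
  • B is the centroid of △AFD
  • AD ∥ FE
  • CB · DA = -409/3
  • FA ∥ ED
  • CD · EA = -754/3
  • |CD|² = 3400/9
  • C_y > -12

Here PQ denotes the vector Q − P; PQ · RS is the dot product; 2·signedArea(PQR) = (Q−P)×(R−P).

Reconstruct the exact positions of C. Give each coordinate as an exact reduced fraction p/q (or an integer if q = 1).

C = (-4, -34/3)

1. C_x = -4  [CD · EA = -754/3 ∩ CB · DA = -409/3]
2. C_y = -34/3  [CD · EA = -754/3 ∩ CB · DA = -409/3]
   → C = (-4, -34/3)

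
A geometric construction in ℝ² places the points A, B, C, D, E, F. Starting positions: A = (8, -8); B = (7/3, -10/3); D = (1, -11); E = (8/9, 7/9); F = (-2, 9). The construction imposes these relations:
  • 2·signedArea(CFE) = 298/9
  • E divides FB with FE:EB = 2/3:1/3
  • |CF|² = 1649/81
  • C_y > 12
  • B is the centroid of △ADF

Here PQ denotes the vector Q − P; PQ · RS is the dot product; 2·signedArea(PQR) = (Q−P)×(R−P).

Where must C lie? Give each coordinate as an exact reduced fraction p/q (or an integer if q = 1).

C = (7/9, 113/9)

1. C_x = 7/9  [line 74/9·x + 26/9·y + -128/3 = 0 ∩ |CF|² = 1649/81]
2. C_y = 113/9  [line 74/9·x + 26/9·y + -128/3 = 0 ∩ |CF|² = 1649/81]
   → C = (7/9, 113/9)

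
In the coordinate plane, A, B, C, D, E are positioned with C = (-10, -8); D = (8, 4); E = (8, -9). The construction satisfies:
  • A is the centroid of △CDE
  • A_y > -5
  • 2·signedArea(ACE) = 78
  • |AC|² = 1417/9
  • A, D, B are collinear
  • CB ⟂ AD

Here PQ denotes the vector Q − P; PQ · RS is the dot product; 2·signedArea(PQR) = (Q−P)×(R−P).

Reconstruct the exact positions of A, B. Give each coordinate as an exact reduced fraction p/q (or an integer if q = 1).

1. A_x = 2  [A is the centroid of △CDE]
2. A_y = -13/3  [A is the centroid of △CDE]
   → A = (2, -13/3)
3. B_x = -280/73  [A, D, B are collinear ∩ CB ⟂ AD]
4. B_y = -908/73  [A, D, B are collinear ∩ CB ⟂ AD]
   → B = (-280/73, -908/73)

A = (2, -13/3)
B = (-280/73, -908/73)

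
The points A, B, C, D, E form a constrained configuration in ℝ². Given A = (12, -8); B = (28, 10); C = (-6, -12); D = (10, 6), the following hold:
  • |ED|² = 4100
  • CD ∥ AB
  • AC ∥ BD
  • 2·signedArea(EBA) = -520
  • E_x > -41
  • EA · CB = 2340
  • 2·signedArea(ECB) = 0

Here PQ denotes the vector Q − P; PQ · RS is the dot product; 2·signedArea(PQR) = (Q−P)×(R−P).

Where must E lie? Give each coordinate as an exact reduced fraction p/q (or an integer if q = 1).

E = (-40, -34)

1. E_x = -40  [2·signedArea(ECB) = 0 ∩ EA · CB = 2340]
2. E_y = -34  [2·signedArea(ECB) = 0 ∩ EA · CB = 2340]
   → E = (-40, -34)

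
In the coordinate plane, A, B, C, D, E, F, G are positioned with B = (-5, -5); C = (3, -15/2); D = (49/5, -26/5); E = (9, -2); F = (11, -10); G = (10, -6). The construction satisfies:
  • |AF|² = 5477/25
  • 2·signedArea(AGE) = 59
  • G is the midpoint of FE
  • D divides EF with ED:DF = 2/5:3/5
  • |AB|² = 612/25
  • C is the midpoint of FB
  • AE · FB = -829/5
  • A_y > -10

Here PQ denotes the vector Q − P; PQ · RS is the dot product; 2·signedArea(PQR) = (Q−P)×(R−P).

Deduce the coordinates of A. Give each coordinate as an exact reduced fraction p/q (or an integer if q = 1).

1. A_x = -19/5  [2·signedArea(AGE) = 59 ∩ AE · FB = -829/5]
2. A_y = -49/5  [2·signedArea(AGE) = 59 ∩ AE · FB = -829/5]
   → A = (-19/5, -49/5)

A = (-19/5, -49/5)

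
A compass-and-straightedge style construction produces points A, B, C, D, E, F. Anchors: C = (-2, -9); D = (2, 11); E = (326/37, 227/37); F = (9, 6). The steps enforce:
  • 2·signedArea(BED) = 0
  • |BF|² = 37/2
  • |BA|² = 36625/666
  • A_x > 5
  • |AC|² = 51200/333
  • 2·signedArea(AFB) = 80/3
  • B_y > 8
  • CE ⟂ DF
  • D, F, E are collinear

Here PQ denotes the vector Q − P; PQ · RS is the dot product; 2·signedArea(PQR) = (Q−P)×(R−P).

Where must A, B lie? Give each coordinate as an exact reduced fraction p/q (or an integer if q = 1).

1. B_x = 11/2  [line -180/37·x + -252/37·y + 3132/37 = 0 ∩ |BF|² = 37/2]
2. B_y = 17/2  [line -180/37·x + -252/37·y + 3132/37 = 0 ∩ |BF|² = 37/2]
   → B = (11/2, 17/2)
3. A_x = 578/111  [line -5/2·x + -7/2·y + 101/6 = 0 ∩ |AC|² = 51200/333]
4. A_y = 121/111  [line -5/2·x + -7/2·y + 101/6 = 0 ∩ |AC|² = 51200/333]
   → A = (578/111, 121/111)

A = (578/111, 121/111)
B = (11/2, 17/2)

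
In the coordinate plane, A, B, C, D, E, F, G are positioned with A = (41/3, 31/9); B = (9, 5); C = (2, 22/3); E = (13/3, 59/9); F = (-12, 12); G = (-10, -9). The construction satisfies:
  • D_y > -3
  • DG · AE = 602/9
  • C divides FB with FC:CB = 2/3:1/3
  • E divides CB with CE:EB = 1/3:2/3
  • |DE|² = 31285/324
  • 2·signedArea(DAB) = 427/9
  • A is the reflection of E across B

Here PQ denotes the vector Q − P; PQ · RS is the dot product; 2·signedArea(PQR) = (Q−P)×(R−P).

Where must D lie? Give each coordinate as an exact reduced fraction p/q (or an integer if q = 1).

1. D_x = -1/2  [DG · AE = 602/9 ∩ 2·signedArea(DAB) = 427/9]
2. D_y = -2  [DG · AE = 602/9 ∩ 2·signedArea(DAB) = 427/9]
   → D = (-1/2, -2)

D = (-1/2, -2)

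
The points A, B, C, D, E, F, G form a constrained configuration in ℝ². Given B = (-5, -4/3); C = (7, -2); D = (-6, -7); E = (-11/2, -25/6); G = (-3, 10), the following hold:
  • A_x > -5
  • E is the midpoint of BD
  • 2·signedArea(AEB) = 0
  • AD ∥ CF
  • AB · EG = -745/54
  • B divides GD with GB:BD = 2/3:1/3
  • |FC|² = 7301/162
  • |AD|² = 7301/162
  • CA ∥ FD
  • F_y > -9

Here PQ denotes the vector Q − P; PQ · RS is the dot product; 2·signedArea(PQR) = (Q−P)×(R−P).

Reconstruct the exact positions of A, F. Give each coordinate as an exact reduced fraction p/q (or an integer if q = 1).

A = (-29/6, -7/18)
F = (35/6, -155/18)

1. A_x = -29/6  [2·signedArea(AEB) = 0 ∩ AB · EG = -745/54]
2. A_y = -7/18  [2·signedArea(AEB) = 0 ∩ AB · EG = -745/54]
   → A = (-29/6, -7/18)
3. F_x = 35/6  [CA ∥ FD ∩ AD ∥ CF]
4. F_y = -155/18  [CA ∥ FD ∩ AD ∥ CF]
   → F = (35/6, -155/18)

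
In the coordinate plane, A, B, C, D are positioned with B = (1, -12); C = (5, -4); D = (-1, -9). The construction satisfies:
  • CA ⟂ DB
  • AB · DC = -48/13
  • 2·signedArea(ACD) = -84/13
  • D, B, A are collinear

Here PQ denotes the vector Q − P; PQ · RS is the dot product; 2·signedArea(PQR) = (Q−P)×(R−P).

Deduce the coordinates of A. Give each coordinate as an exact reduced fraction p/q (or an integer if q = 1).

A = (-19/13, -108/13)

1. A_x = -19/13  [D, B, A are collinear ∩ CA ⟂ DB]
2. A_y = -108/13  [D, B, A are collinear ∩ CA ⟂ DB]
   → A = (-19/13, -108/13)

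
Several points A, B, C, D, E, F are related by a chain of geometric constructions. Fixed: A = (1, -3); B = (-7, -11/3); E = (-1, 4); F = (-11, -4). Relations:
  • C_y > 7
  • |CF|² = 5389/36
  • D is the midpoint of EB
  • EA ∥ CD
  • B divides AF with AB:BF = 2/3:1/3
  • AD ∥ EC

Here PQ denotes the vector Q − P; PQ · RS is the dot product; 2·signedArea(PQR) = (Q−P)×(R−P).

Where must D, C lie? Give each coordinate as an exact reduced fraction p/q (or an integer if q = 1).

C = (-6, 43/6)
D = (-4, 1/6)

1. D_x = -4  [D is the midpoint of EB]
2. D_y = 1/6  [D is the midpoint of EB]
   → D = (-4, 1/6)
3. C_x = -6  [EA ∥ CD ∩ AD ∥ EC]
4. C_y = 43/6  [EA ∥ CD ∩ AD ∥ EC]
   → C = (-6, 43/6)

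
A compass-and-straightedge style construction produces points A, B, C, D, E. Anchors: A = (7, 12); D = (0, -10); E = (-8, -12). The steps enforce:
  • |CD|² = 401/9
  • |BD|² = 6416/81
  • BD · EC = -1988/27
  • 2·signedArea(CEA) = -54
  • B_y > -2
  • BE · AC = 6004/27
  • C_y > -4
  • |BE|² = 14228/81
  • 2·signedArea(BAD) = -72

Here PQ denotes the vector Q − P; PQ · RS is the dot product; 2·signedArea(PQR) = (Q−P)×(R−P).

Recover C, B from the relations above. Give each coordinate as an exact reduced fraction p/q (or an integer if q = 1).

B = (-4/9, -10/9)
C = (-1/3, -10/3)

1. C_x = -1/3  [line -24·x + 15·y + 42 = 0 ∩ |CD|² = 401/9]
2. C_y = -10/3  [line -24·x + 15·y + 42 = 0 ∩ |CD|² = 401/9]
   → C = (-1/3, -10/3)
3. B_x = -4/9  [BE · AC = 6004/27 ∩ BD · EC = -1988/27]
4. B_y = -10/9  [BE · AC = 6004/27 ∩ BD · EC = -1988/27]
   → B = (-4/9, -10/9)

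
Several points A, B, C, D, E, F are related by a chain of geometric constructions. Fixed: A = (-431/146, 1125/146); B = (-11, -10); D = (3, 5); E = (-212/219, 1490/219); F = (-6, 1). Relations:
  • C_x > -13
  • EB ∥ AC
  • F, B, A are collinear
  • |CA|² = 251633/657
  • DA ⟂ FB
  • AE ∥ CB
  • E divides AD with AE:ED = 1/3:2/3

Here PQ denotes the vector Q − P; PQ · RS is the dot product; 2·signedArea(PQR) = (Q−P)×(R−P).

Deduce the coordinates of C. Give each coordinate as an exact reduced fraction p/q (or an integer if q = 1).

C = (-5687/438, -3985/438)

1. C_x = -5687/438  [AE ∥ CB ∩ EB ∥ AC]
2. C_y = -3985/438  [AE ∥ CB ∩ EB ∥ AC]
   → C = (-5687/438, -3985/438)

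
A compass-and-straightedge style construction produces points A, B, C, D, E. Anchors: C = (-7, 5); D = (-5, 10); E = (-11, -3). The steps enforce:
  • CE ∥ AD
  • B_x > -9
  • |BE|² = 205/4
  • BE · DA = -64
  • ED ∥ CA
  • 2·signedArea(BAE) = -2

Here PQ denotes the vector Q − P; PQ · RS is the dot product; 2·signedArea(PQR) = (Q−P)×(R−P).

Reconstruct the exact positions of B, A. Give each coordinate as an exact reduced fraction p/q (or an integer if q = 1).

1. A_x = -1  [CE ∥ AD ∩ ED ∥ CA]
2. A_y = 18  [CE ∥ AD ∩ ED ∥ CA]
   → A = (-1, 18)
3. B_x = -8  [2·signedArea(BAE) = -2 ∩ BE · DA = -64]
4. B_y = 7/2  [2·signedArea(BAE) = -2 ∩ BE · DA = -64]
   → B = (-8, 7/2)

A = (-1, 18)
B = (-8, 7/2)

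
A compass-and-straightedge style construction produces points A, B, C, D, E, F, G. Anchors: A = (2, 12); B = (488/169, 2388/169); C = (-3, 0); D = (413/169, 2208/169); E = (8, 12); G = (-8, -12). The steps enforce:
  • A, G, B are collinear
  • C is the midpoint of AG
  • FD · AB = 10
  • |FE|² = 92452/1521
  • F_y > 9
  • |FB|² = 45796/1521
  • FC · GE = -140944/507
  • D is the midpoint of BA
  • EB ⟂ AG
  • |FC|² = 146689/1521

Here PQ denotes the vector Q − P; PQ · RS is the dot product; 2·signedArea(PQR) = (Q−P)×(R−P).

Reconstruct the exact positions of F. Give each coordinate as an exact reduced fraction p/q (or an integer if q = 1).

1. F_x = 394/507  [FC · GE = -140944/507 ∩ FD · AB = 10]
2. F_y = 1532/169  [FC · GE = -140944/507 ∩ FD · AB = 10]
   → F = (394/507, 1532/169)

F = (394/507, 1532/169)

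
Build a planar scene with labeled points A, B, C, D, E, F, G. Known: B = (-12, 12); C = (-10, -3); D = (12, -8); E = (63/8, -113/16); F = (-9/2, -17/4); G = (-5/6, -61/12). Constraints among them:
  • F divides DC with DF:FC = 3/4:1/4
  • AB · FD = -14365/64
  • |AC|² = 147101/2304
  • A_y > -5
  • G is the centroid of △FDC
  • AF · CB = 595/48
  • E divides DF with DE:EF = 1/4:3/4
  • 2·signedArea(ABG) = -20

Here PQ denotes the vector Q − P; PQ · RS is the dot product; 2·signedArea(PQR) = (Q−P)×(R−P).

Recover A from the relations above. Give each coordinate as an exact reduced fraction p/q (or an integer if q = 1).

1. A_x = -53/24  [AB · FD = -14365/64 ∩ AF · CB = 595/48]
2. A_y = -229/48  [AB · FD = -14365/64 ∩ AF · CB = 595/48]
   → A = (-53/24, -229/48)

A = (-53/24, -229/48)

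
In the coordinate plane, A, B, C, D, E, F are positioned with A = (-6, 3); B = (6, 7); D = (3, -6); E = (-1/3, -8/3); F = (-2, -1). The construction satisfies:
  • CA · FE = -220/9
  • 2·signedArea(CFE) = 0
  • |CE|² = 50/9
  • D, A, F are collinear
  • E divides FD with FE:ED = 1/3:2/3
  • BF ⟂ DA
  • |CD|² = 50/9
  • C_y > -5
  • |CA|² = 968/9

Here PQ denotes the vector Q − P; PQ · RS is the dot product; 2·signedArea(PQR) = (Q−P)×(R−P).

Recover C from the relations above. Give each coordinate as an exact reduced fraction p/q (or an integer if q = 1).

C = (4/3, -13/3)

1. C_x = 4/3  [2·signedArea(CFE) = 0 ∩ CA · FE = -220/9]
2. C_y = -13/3  [2·signedArea(CFE) = 0 ∩ CA · FE = -220/9]
   → C = (4/3, -13/3)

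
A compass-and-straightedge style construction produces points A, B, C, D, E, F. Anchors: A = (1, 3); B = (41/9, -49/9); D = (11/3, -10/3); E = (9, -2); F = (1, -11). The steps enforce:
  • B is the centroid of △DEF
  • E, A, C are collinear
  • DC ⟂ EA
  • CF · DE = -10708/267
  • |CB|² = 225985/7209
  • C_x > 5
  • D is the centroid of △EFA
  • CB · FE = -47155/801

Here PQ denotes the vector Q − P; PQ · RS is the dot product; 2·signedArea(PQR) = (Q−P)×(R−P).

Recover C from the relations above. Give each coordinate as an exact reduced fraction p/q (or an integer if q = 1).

1. C_x = 513/89  [E, A, C are collinear ∩ DC ⟂ EA]
2. C_y = 2/89  [E, A, C are collinear ∩ DC ⟂ EA]
   → C = (513/89, 2/89)

C = (513/89, 2/89)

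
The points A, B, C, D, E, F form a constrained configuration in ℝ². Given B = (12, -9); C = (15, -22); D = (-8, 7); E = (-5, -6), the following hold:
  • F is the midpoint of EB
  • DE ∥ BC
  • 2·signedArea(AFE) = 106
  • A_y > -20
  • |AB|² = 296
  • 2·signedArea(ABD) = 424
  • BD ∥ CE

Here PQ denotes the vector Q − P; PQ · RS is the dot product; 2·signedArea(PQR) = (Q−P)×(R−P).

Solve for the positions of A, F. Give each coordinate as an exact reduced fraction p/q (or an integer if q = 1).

A = (-2, -19)
F = (7/2, -15/2)

1. A_x = -2  [line -16·x + -20·y + -412 = 0 ∩ |AB|² = 296]
2. A_y = -19  [line -16·x + -20·y + -412 = 0 ∩ |AB|² = 296]
   → A = (-2, -19)
3. F_x = 7/2  [2·signedArea(AFE) = 106 ∩ F is the midpoint of EB]
4. F_y = -15/2  [2·signedArea(AFE) = 106 ∩ F is the midpoint of EB]
   → F = (7/2, -15/2)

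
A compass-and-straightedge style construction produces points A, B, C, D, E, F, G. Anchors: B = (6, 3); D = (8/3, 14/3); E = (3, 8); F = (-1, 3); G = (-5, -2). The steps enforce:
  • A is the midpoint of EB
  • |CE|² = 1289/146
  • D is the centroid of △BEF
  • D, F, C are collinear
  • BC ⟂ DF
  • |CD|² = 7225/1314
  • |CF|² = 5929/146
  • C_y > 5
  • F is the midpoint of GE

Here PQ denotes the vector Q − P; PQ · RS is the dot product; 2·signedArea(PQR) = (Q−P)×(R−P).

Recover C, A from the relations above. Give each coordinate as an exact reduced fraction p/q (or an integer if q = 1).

1. C_x = 701/146  [D, F, C are collinear ∩ BC ⟂ DF]
2. C_y = 823/146  [D, F, C are collinear ∩ BC ⟂ DF]
   → C = (701/146, 823/146)
3. A_x = 9/2  [A is the midpoint of EB]
4. A_y = 11/2  [A is the midpoint of EB]
   → A = (9/2, 11/2)

A = (9/2, 11/2)
C = (701/146, 823/146)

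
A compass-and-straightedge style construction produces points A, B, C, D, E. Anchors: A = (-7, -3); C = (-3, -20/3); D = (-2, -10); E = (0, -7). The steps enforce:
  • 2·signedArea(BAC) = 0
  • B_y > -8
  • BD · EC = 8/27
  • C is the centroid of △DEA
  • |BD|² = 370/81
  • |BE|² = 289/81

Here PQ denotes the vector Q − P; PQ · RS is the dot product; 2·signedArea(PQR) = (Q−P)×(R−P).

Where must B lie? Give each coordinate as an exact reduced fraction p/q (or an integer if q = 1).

B = (-5/3, -71/9)

1. B_x = -5/3  [2·signedArea(BAC) = 0 ∩ BD · EC = 8/27]
2. B_y = -71/9  [2·signedArea(BAC) = 0 ∩ BD · EC = 8/27]
   → B = (-5/3, -71/9)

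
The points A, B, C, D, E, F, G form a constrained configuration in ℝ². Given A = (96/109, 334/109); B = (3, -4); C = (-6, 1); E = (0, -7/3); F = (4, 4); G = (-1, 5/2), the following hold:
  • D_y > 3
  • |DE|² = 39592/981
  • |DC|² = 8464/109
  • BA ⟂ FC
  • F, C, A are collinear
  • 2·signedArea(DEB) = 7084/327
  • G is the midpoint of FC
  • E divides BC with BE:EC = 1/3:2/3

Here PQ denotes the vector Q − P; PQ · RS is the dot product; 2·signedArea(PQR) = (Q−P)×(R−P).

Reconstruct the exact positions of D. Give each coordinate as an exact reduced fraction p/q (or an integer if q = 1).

D = (266/109, 385/109)

1. D_x = 266/109  [line 5/3·x + 3·y + -4795/327 = 0 ∩ |DE|² = 39592/981]
2. D_y = 385/109  [line 5/3·x + 3·y + -4795/327 = 0 ∩ |DE|² = 39592/981]
   → D = (266/109, 385/109)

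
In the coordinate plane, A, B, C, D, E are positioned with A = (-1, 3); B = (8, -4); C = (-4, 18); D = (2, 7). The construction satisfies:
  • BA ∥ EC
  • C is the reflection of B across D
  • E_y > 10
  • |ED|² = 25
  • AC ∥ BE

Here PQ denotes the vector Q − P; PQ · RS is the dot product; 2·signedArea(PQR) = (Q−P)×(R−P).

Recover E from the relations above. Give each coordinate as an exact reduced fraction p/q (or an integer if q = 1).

1. E_x = 5  [BA ∥ EC ∩ AC ∥ BE]
2. E_y = 11  [BA ∥ EC ∩ AC ∥ BE]
   → E = (5, 11)

E = (5, 11)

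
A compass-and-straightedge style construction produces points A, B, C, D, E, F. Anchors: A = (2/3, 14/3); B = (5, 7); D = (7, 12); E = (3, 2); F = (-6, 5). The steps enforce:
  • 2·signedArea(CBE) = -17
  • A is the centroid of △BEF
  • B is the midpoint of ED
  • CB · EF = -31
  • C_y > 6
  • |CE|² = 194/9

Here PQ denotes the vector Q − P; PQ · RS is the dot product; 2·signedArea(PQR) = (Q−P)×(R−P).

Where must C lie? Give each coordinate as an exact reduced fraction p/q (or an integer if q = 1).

C = (4/3, 19/3)

1. C_x = 4/3  [2·signedArea(CBE) = -17 ∩ CB · EF = -31]
2. C_y = 19/3  [2·signedArea(CBE) = -17 ∩ CB · EF = -31]
   → C = (4/3, 19/3)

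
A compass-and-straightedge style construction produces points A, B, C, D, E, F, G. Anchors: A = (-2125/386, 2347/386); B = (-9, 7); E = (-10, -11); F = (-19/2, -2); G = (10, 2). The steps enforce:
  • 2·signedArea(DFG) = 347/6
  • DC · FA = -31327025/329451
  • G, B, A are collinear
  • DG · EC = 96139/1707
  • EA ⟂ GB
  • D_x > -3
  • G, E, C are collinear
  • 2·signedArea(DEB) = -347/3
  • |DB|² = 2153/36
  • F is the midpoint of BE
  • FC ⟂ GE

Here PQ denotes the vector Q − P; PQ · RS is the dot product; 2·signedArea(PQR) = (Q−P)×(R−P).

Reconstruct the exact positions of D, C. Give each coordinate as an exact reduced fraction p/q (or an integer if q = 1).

C = (-3150/569, -4608/569)
D = (-17/6, 7/3)

1. D_x = -17/6  [2·signedArea(DFG) = 347/6 ∩ 2·signedArea(DEB) = -347/3]
2. D_y = 7/3  [2·signedArea(DFG) = 347/6 ∩ 2·signedArea(DEB) = -347/3]
   → D = (-17/6, 7/3)
3. C_x = -3150/569  [G, E, C are collinear ∩ FC ⟂ GE]
4. C_y = -4608/569  [G, E, C are collinear ∩ FC ⟂ GE]
   → C = (-3150/569, -4608/569)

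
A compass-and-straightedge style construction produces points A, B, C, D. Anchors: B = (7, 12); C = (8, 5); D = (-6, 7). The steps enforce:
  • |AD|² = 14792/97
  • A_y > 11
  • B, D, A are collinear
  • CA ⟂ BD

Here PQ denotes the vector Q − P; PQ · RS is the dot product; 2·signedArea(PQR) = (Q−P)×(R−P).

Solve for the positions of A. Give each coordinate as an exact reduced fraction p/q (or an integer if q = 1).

1. A_x = 536/97  [B, D, A are collinear ∩ CA ⟂ BD]
2. A_y = 1109/97  [B, D, A are collinear ∩ CA ⟂ BD]
   → A = (536/97, 1109/97)

A = (536/97, 1109/97)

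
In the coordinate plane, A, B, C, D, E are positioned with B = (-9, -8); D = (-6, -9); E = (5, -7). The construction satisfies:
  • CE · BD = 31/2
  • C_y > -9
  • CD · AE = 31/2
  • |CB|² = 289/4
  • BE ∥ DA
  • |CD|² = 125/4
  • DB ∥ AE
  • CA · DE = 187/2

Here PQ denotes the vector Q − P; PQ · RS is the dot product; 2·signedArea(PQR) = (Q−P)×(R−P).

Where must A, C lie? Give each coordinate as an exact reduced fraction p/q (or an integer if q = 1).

A = (8, -8)
C = (-1/2, -8)

1. A_x = 8  [DB ∥ AE ∩ BE ∥ DA]
2. A_y = -8  [DB ∥ AE ∩ BE ∥ DA]
   → A = (8, -8)
3. C_x = -1/2  [CA · DE = 187/2 ∩ CD · AE = 31/2]
4. C_y = -8  [CA · DE = 187/2 ∩ CD · AE = 31/2]
   → C = (-1/2, -8)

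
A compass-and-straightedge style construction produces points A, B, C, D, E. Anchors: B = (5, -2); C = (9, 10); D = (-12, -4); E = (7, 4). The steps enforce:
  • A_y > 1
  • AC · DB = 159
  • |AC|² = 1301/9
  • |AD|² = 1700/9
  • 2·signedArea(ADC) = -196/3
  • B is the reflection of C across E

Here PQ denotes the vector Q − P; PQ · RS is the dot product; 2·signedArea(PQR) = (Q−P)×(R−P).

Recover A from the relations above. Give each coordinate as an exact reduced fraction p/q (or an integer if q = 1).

1. A_x = 2/3  [AC · DB = 159 ∩ 2·signedArea(ADC) = -196/3]
2. A_y = 4/3  [AC · DB = 159 ∩ 2·signedArea(ADC) = -196/3]
   → A = (2/3, 4/3)

A = (2/3, 4/3)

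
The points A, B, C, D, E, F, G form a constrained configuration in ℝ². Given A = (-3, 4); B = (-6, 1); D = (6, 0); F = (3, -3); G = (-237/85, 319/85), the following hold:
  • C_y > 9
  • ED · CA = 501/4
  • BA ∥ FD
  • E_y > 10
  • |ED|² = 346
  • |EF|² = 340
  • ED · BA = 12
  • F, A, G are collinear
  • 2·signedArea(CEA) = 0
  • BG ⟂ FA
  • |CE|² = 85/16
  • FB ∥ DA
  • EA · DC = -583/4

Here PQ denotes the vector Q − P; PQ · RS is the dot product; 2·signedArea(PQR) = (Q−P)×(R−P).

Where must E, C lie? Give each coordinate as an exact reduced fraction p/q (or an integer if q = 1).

1. E_x = -9  [line -3·x + -3·y + 6 = 0 ∩ |ED|² = 346]
2. E_y = 11  [line -3·x + -3·y + 6 = 0 ∩ |ED|² = 346]
   → E = (-9, 11)
3. C_x = -15/2  [EA · DC = -583/4 ∩ 2·signedArea(CEA) = 0]
4. C_y = 37/4  [EA · DC = -583/4 ∩ 2·signedArea(CEA) = 0]
   → C = (-15/2, 37/4)

C = (-15/2, 37/4)
E = (-9, 11)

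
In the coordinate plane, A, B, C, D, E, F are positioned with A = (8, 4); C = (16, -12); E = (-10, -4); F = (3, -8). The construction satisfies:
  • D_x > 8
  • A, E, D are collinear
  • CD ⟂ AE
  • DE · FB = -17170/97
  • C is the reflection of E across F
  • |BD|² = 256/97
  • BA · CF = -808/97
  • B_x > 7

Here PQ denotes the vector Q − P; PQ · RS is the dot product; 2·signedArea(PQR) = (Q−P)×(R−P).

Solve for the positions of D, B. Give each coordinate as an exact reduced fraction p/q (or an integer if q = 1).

B = (704/97, 356/97)
D = (848/97, 420/97)

1. D_x = 848/97  [A, E, D are collinear ∩ CD ⟂ AE]
2. D_y = 420/97  [A, E, D are collinear ∩ CD ⟂ AE]
   → D = (848/97, 420/97)
3. B_x = 704/97  [BA · CF = -808/97 ∩ DE · FB = -17170/97]
4. B_y = 356/97  [BA · CF = -808/97 ∩ DE · FB = -17170/97]
   → B = (704/97, 356/97)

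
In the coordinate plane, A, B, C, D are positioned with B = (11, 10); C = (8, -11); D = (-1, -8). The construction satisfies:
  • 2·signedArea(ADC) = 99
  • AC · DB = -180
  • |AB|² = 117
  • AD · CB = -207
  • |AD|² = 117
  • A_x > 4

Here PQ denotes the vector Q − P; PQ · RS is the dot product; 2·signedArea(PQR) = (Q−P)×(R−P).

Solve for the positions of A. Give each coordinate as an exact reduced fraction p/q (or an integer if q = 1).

A = (5, 1)

1. A_x = 5  [2·signedArea(ADC) = 99 ∩ AC · DB = -180]
2. A_y = 1  [2·signedArea(ADC) = 99 ∩ AC · DB = -180]
   → A = (5, 1)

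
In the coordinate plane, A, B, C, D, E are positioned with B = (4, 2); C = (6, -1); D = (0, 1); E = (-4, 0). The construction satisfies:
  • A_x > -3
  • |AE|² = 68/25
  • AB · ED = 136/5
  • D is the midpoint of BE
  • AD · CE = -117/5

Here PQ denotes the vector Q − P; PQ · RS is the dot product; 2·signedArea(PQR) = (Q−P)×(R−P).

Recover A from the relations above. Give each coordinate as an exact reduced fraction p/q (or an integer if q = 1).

1. A_x = -12/5  [AD · CE = -117/5 ∩ AB · ED = 136/5]
2. A_y = 2/5  [AD · CE = -117/5 ∩ AB · ED = 136/5]
   → A = (-12/5, 2/5)

A = (-12/5, 2/5)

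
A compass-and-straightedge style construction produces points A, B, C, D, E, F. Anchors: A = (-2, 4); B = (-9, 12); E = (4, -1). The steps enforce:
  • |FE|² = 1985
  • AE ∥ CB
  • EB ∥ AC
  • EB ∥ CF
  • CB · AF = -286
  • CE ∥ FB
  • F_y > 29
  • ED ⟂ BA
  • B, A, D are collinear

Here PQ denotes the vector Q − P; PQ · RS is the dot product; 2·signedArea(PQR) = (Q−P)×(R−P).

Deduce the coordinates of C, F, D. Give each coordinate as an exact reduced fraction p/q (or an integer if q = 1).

1. C_x = -15  [AE ∥ CB ∩ EB ∥ AC]
2. C_y = 17  [AE ∥ CB ∩ EB ∥ AC]
   → C = (-15, 17)
3. F_x = -28  [CE ∥ FB ∩ EB ∥ CF]
4. F_y = 30  [CE ∥ FB ∩ EB ∥ CF]
   → F = (-28, 30)
5. D_x = 348/113  [B, A, D are collinear ∩ ED ⟂ BA]
6. D_y = -204/113  [B, A, D are collinear ∩ ED ⟂ BA]
   → D = (348/113, -204/113)

C = (-15, 17)
D = (348/113, -204/113)
F = (-28, 30)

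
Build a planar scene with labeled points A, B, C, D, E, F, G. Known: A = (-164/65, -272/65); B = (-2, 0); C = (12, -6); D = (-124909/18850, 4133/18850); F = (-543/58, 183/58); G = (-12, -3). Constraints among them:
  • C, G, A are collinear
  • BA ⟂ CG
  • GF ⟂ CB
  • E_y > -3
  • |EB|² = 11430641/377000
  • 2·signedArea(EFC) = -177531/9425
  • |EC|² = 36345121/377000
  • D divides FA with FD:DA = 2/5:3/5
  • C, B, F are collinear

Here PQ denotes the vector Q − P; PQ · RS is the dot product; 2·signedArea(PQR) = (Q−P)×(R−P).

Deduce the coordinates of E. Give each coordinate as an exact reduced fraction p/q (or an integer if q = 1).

E = (101291/37700, -108967/37700)

1. E_x = 101291/37700  [line 531/58·x + 1239/58·y + 350106/9425 = 0 ∩ |EC|² = 36345121/377000]
2. E_y = -108967/37700  [line 531/58·x + 1239/58·y + 350106/9425 = 0 ∩ |EC|² = 36345121/377000]
   → E = (101291/37700, -108967/37700)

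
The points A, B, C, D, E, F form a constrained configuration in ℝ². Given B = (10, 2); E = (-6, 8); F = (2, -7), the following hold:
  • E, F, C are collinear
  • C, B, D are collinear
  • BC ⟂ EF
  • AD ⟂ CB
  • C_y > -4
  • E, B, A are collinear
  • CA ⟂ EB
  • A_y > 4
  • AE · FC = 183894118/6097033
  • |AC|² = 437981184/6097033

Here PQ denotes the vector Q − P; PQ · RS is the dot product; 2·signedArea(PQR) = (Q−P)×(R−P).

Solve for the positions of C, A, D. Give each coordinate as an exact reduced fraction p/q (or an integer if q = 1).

A = (63514/21097, 97490/21097)
C = (10/289, -958/289)
D = (34428250/6097033, -1961710/6097033)

1. C_x = 10/289  [E, F, C are collinear ∩ BC ⟂ EF]
2. C_y = -958/289  [E, F, C are collinear ∩ BC ⟂ EF]
   → C = (10/289, -958/289)
3. A_x = 63514/21097  [E, B, A are collinear ∩ CA ⟂ EB]
4. A_y = 97490/21097  [E, B, A are collinear ∩ CA ⟂ EB]
   → A = (63514/21097, 97490/21097)
5. D_x = 34428250/6097033  [C, B, D are collinear ∩ AD ⟂ CB]
6. D_y = -1961710/6097033  [C, B, D are collinear ∩ AD ⟂ CB]
   → D = (34428250/6097033, -1961710/6097033)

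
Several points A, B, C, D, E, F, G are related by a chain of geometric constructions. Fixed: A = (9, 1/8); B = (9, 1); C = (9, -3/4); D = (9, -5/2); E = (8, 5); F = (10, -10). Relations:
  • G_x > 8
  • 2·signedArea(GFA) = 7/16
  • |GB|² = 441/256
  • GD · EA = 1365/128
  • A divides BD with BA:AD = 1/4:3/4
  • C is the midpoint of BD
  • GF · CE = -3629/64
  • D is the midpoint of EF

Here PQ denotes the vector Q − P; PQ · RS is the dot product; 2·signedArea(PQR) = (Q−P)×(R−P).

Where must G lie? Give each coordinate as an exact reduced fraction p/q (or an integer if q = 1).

1. G_x = 9  [2·signedArea(GFA) = 7/16 ∩ GF · CE = -3629/64]
2. G_y = -5/16  [2·signedArea(GFA) = 7/16 ∩ GF · CE = -3629/64]
   → G = (9, -5/16)

G = (9, -5/16)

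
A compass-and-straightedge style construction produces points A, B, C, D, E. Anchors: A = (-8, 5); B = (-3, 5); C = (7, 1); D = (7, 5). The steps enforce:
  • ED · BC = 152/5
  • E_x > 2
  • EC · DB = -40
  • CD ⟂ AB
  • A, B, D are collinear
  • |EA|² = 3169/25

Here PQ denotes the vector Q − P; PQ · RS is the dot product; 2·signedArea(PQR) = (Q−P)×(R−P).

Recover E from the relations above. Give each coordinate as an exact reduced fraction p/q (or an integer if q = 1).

1. E_x = 3  [EC · DB = -40 ∩ ED · BC = 152/5]
2. E_y = 13/5  [EC · DB = -40 ∩ ED · BC = 152/5]
   → E = (3, 13/5)

E = (3, 13/5)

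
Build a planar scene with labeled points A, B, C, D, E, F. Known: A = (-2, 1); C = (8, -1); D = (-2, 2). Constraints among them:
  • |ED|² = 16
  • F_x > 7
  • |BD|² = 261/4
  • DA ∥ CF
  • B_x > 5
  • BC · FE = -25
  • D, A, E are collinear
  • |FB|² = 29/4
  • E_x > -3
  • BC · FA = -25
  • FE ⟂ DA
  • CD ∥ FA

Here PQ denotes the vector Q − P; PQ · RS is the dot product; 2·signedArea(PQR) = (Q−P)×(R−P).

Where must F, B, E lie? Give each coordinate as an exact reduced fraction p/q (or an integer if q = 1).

B = (11/2, -1)
E = (-2, -2)
F = (8, -2)

1. F_x = 8  [CD ∥ FA ∩ DA ∥ CF]
2. F_y = -2  [CD ∥ FA ∩ DA ∥ CF]
   → F = (8, -2)
3. E_x = -2  [D, A, E are collinear ∩ FE ⟂ DA]
4. E_y = -2  [D, A, E are collinear ∩ FE ⟂ DA]
   → E = (-2, -2)
5. B_x = 11/2  [BC · FE = -25 ∩ BC · FA = -25]
6. B_y = -1  [BC · FE = -25 ∩ BC · FA = -25]
   → B = (11/2, -1)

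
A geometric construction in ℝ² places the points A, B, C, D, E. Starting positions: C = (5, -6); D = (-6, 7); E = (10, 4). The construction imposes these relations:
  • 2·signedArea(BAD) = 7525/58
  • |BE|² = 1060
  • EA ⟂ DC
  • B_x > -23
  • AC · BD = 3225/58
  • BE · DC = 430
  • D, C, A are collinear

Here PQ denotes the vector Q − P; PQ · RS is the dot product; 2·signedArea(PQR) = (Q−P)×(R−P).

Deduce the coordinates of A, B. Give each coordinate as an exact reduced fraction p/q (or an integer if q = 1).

A = (125/58, -153/58)
B = (-22, 10)

1. A_x = 125/58  [D, C, A are collinear ∩ EA ⟂ DC]
2. A_y = -153/58  [D, C, A are collinear ∩ EA ⟂ DC]
   → A = (125/58, -153/58)
3. B_x = -22  [2·signedArea(BAD) = 7525/58 ∩ AC · BD = 3225/58]
4. B_y = 10  [2·signedArea(BAD) = 7525/58 ∩ AC · BD = 3225/58]
   → B = (-22, 10)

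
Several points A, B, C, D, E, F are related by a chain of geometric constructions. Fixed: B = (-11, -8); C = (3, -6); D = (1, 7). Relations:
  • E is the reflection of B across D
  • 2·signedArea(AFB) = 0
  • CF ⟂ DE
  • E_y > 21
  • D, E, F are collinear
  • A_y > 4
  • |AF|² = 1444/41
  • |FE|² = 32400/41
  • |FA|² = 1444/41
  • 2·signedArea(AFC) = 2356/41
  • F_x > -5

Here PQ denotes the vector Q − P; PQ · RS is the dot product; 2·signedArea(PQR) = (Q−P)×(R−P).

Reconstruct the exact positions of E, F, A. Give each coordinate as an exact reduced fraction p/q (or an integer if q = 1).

1. E_x = 13  [E is the reflection of B across D]
2. E_y = 22  [E is the reflection of B across D]
   → E = (13, 22)
3. F_x = -187/41  [D, E, F are collinear ∩ CF ⟂ DE]
4. F_y = 2/41  [D, E, F are collinear ∩ CF ⟂ DE]
   → F = (-187/41, 2/41)
5. A_x = -35/41  [2·signedArea(AFB) = 0 ∩ 2·signedArea(AFC) = 2356/41]
6. A_y = 192/41  [2·signedArea(AFB) = 0 ∩ 2·signedArea(AFC) = 2356/41]
   → A = (-35/41, 192/41)

A = (-35/41, 192/41)
E = (13, 22)
F = (-187/41, 2/41)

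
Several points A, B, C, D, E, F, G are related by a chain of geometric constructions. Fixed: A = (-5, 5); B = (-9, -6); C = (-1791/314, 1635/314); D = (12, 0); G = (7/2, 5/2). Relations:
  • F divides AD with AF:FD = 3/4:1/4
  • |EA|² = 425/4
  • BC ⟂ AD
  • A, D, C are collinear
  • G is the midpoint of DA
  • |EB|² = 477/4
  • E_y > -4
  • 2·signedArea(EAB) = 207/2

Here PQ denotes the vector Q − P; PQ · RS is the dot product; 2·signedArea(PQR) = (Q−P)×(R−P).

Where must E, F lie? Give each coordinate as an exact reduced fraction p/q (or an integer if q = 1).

1. E_x = 3/2  [line 11·x + -4·y + -57/2 = 0 ∩ |EB|² = 477/4]
2. E_y = -3  [line 11·x + -4·y + -57/2 = 0 ∩ |EB|² = 477/4]
   → E = (3/2, -3)
3. F_x = 31/4  [F divides AD with AF:FD = 3/4:1/4]
4. F_y = 5/4  [F divides AD with AF:FD = 3/4:1/4]
   → F = (31/4, 5/4)

E = (3/2, -3)
F = (31/4, 5/4)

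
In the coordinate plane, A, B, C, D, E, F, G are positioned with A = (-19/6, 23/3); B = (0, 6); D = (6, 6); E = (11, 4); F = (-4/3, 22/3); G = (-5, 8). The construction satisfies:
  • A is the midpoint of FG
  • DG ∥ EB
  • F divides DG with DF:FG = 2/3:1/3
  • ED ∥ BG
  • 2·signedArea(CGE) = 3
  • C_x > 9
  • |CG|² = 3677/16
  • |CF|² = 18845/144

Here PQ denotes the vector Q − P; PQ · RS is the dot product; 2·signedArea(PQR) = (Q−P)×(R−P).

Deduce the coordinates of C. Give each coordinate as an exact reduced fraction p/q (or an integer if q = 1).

C = (39/4, 9/2)

1. C_x = 39/4  [line 4·x + 16·y + -111 = 0 ∩ |CG|² = 3677/16]
2. C_y = 9/2  [line 4·x + 16·y + -111 = 0 ∩ |CG|² = 3677/16]
   → C = (39/4, 9/2)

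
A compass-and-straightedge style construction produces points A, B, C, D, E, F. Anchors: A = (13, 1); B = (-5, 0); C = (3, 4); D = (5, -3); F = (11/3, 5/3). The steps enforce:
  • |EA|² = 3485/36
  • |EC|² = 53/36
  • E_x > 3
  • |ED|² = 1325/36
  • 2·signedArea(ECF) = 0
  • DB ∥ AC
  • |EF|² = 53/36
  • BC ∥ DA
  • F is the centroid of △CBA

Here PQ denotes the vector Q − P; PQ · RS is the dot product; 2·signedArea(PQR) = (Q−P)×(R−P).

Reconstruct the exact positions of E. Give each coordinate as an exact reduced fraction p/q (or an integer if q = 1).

1. E_x = 10/3  [line 7/3·x + 2/3·y + -29/3 = 0 ∩ |EC|² = 53/36]
2. E_y = 17/6  [line 7/3·x + 2/3·y + -29/3 = 0 ∩ |EC|² = 53/36]
   → E = (10/3, 17/6)

E = (10/3, 17/6)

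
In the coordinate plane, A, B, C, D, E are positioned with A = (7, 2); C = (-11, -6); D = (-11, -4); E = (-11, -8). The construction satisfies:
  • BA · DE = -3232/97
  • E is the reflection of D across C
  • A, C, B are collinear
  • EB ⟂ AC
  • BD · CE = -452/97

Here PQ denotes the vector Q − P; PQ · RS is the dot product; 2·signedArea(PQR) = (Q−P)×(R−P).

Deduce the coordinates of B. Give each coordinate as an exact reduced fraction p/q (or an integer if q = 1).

B = (-1139/97, -614/97)

1. B_x = -1139/97  [A, C, B are collinear ∩ EB ⟂ AC]
2. B_y = -614/97  [A, C, B are collinear ∩ EB ⟂ AC]
   → B = (-1139/97, -614/97)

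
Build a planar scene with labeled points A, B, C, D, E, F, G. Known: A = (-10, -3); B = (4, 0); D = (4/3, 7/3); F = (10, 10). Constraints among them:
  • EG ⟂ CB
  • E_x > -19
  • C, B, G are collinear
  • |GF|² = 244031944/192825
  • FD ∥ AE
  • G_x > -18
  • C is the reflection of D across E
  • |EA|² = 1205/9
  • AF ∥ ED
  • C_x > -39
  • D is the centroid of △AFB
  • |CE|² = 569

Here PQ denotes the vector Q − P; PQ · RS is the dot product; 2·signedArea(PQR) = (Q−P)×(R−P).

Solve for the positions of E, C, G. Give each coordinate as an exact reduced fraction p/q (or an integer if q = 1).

1. E_x = -56/3  [AF ∥ ED ∩ FD ∥ AE]
2. E_y = -32/3  [AF ∥ ED ∩ FD ∥ AE]
   → E = (-56/3, -32/3)
3. C_x = -116/3  [C is the reflection of D across E]
4. C_y = -71/3  [C is the reflection of D across E]
   → C = (-116/3, -71/3)
5. G_x = -1147828/64275  [C, B, G are collinear ∩ EG ⟂ CB]
6. G_y = -779296/64275  [C, B, G are collinear ∩ EG ⟂ CB]
   → G = (-1147828/64275, -779296/64275)

C = (-116/3, -71/3)
E = (-56/3, -32/3)
G = (-1147828/64275, -779296/64275)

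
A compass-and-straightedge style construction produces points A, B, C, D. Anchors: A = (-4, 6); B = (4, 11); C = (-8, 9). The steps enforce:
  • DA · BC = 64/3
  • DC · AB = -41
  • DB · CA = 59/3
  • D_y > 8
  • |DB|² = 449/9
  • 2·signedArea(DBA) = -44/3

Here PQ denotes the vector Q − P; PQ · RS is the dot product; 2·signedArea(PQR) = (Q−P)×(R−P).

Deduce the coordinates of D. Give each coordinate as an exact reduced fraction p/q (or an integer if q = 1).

D = (-8/3, 26/3)

1. D_x = -8/3  [DB · CA = 59/3 ∩ 2·signedArea(DBA) = -44/3]
2. D_y = 26/3  [DB · CA = 59/3 ∩ 2·signedArea(DBA) = -44/3]
   → D = (-8/3, 26/3)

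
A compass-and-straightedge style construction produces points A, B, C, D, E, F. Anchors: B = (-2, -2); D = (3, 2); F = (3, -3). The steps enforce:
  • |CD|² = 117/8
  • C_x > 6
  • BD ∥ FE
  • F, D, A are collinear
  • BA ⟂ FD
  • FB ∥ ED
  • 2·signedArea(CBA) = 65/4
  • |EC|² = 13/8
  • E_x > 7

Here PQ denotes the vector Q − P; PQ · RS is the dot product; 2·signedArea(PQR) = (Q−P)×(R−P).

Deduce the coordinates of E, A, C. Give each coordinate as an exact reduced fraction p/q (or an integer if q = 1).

1. E_x = 8  [FB ∥ ED ∩ BD ∥ FE]
2. E_y = 1  [FB ∥ ED ∩ BD ∥ FE]
   → E = (8, 1)
3. A_x = 3  [F, D, A are collinear ∩ BA ⟂ FD]
4. A_y = -2  [F, D, A are collinear ∩ BA ⟂ FD]
   → A = (3, -2)
5. C_y = 5/4  [2·signedArea(CBA) = 65/4]
6. C_x = 27/4  [|CD|² = 117/8]
   → C = (27/4, 5/4)

A = (3, -2)
C = (27/4, 5/4)
E = (8, 1)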